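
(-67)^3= -300763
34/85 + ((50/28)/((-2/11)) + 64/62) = -36409/4340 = -8.39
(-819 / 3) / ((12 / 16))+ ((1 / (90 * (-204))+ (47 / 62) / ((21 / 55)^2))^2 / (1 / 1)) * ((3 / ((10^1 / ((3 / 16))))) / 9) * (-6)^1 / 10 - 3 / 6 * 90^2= -4414.10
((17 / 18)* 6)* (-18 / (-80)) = 51 / 40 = 1.28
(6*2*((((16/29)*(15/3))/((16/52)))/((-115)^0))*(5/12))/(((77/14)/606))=1575600/319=4939.18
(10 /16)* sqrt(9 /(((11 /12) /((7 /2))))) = 15* sqrt(462) /88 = 3.66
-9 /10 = -0.90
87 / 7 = 12.43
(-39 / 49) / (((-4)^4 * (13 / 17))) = -51 / 12544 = -0.00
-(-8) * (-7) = -56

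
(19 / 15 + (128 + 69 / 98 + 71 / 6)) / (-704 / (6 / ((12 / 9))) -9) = -312678 / 364805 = -0.86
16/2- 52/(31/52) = -2456/31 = -79.23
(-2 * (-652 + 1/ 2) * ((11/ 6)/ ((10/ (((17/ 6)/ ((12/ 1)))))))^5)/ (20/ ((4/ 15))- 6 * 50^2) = -297956214788221/ 22456034863349760000000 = -0.00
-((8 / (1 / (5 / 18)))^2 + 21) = -25.94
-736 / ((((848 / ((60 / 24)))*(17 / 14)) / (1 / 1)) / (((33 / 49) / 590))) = -0.00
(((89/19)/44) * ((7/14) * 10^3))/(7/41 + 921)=456125/7893512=0.06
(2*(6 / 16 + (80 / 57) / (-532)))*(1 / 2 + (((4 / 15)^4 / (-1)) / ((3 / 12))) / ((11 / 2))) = 1134855287 / 3070305000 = 0.37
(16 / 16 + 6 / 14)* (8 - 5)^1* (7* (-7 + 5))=-60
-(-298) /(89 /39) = 11622 /89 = 130.58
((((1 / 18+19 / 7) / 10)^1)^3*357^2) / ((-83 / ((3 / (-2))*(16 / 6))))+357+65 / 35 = 46061322661 / 94122000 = 489.38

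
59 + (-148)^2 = 21963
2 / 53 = 0.04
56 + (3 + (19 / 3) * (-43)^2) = 35308 / 3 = 11769.33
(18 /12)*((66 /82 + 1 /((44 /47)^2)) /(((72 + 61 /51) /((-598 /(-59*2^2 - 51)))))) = 7065944379 /85041144496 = 0.08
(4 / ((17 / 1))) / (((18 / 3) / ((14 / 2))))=14 / 51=0.27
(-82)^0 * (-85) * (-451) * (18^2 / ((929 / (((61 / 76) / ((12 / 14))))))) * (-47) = -20772318105 / 35302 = -588417.60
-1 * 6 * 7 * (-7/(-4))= -147/2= -73.50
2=2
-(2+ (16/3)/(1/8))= -134/3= -44.67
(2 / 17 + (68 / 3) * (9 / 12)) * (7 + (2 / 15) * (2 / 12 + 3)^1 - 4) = 14938 / 255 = 58.58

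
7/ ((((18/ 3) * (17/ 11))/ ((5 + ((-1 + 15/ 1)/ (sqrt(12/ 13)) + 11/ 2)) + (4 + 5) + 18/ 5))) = 539 * sqrt(39)/ 306 + 5929/ 340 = 28.44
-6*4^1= -24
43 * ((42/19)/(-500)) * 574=-259161/2375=-109.12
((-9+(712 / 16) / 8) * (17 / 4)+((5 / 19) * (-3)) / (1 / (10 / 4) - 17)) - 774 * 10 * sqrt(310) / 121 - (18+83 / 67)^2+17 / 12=-1509.53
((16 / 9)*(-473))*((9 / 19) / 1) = -7568 / 19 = -398.32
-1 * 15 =-15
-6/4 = -3/2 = -1.50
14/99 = 0.14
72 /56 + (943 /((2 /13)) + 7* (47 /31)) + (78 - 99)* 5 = 2619797 /434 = 6036.40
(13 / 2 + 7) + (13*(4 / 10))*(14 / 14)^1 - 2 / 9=1663 / 90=18.48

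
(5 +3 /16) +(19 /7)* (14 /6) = 553 /48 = 11.52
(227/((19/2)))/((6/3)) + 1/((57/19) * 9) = 6148/513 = 11.98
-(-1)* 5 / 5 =1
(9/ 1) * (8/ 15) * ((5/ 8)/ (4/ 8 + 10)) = 2/ 7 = 0.29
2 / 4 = 1 / 2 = 0.50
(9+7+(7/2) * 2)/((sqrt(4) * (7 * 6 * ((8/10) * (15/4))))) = 23/252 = 0.09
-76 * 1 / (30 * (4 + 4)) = -19 / 60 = -0.32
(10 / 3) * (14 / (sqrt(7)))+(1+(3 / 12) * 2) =3 / 2+20 * sqrt(7) / 3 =19.14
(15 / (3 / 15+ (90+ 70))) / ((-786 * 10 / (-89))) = 5 / 4716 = 0.00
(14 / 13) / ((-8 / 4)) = -7 / 13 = -0.54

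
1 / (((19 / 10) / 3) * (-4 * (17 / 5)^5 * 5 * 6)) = -3125 / 107909132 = -0.00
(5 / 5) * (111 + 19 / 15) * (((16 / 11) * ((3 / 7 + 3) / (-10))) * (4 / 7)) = -431104 / 13475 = -31.99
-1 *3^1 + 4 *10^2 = 397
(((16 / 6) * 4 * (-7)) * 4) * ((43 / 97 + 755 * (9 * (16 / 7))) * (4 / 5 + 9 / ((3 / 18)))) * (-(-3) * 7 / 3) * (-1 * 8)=20712958400512 / 1455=14235710240.90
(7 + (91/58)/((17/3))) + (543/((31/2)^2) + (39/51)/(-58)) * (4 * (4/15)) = 137493209/14213190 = 9.67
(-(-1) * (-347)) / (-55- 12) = 347 / 67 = 5.18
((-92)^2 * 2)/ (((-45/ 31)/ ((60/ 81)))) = -2099072/ 243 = -8638.16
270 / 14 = 135 / 7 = 19.29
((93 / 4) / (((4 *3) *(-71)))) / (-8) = 31 / 9088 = 0.00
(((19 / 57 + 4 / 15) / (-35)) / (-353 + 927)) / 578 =-3 / 58060100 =-0.00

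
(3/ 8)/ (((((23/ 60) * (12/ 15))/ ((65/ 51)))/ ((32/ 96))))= 1625/ 3128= 0.52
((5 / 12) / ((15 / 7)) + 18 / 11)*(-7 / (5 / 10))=-5075 / 198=-25.63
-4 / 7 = -0.57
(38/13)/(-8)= -19/52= -0.37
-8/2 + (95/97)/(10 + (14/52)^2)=-2577672/660473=-3.90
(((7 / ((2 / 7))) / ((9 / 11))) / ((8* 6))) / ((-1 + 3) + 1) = 539 / 2592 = 0.21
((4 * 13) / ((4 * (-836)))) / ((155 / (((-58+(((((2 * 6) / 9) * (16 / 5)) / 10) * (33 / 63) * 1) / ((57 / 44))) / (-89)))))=-33744503 / 517670480250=-0.00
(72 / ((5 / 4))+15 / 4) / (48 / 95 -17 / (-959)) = 22357167 / 190588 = 117.31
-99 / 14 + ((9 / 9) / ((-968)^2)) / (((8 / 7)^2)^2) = -7.07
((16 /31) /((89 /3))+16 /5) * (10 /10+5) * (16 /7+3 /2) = 7057056 /96565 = 73.08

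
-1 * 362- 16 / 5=-1826 / 5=-365.20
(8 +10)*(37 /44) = 333 /22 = 15.14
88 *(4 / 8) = 44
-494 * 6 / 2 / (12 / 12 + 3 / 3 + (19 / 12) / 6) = -106704 / 163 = -654.63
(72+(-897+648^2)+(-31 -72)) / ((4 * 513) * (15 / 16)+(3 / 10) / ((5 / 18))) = 41897600 / 192483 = 217.67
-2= -2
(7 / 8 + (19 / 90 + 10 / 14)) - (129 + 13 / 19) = -6123077 / 47880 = -127.88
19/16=1.19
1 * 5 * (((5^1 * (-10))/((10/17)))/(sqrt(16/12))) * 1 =-425 * sqrt(3)/2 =-368.06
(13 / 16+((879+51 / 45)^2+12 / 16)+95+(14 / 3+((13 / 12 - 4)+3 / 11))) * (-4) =-30679437479 / 9900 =-3098933.08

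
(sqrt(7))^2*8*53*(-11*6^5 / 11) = -23079168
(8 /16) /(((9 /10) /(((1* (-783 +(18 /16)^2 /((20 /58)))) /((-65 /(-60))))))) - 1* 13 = -412.66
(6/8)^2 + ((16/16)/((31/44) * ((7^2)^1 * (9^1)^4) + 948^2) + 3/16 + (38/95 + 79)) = 15872628857/198036540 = 80.15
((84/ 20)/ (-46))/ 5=-21/ 1150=-0.02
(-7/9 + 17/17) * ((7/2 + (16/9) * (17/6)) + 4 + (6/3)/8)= 2.84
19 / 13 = 1.46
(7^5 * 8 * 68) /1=9143008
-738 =-738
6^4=1296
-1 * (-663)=663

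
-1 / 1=-1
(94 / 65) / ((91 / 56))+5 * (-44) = -185148 / 845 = -219.11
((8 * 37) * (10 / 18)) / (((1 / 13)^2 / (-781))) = -195343720 / 9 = -21704857.78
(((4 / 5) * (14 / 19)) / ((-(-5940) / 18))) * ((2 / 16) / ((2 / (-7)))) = -49 / 62700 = -0.00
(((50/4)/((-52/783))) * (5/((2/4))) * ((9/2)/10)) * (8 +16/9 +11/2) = -5383125/416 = -12940.20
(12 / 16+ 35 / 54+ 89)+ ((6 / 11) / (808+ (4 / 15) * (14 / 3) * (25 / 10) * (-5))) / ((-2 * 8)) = 1531853023 / 16945632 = 90.40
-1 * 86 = -86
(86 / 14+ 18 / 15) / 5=257 / 175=1.47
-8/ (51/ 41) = -328/ 51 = -6.43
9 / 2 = 4.50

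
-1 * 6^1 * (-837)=5022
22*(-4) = -88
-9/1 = -9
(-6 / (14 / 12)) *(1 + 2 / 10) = -216 / 35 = -6.17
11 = 11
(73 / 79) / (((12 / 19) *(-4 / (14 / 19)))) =-511 / 1896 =-0.27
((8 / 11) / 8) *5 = 5 / 11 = 0.45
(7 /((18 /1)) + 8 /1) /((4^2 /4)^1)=151 /72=2.10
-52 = -52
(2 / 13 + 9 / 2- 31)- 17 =-1127 / 26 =-43.35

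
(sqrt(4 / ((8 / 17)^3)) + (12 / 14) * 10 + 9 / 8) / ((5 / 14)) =119 * sqrt(34) / 40 + 543 / 20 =44.50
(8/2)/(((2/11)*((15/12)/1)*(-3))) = -88/15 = -5.87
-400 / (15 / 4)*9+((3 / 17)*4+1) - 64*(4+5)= -26083 / 17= -1534.29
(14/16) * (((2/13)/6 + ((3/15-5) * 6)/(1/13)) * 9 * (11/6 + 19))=-12775525/208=-61420.79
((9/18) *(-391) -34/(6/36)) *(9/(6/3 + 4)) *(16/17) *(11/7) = -886.29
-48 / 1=-48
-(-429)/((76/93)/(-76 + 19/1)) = -119691/4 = -29922.75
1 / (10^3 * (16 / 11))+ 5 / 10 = 0.50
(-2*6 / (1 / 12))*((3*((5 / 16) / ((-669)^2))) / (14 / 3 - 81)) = 45 / 11387941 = 0.00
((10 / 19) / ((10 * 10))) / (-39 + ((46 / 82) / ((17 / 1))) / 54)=-18819 / 139446605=-0.00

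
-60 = -60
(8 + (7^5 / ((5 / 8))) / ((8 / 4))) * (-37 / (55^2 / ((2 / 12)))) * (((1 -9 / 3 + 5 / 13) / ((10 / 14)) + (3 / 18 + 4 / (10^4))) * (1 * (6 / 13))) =127066006319 / 4792734375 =26.51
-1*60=-60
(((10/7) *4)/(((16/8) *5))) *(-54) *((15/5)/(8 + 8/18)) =-1458/133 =-10.96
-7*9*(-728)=45864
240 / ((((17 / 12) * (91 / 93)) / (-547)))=-146508480 / 1547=-94704.90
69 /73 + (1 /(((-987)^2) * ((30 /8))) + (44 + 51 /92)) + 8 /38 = 85231833920531 /1864617916140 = 45.71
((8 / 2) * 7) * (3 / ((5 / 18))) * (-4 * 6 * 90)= -653184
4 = 4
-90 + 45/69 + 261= 3948/23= 171.65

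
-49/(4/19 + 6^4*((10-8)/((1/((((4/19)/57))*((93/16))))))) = -0.88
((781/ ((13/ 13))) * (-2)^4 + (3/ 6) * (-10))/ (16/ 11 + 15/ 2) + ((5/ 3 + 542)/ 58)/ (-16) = 764727461/ 548448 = 1394.35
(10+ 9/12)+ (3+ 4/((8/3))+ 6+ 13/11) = 987/44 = 22.43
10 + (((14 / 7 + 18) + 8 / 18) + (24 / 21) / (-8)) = 1909 / 63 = 30.30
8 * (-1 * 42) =-336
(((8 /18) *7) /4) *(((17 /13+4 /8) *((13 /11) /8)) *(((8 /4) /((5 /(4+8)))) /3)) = 329 /990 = 0.33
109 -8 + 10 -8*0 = 111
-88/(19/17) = -1496/19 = -78.74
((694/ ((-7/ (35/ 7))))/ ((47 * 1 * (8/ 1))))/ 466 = -1735/ 613256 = -0.00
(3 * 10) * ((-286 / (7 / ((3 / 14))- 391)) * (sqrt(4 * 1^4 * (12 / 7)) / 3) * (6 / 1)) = 41184 * sqrt(21) / 1505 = 125.40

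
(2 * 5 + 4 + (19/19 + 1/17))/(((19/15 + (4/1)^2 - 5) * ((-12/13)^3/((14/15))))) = -15379/10557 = -1.46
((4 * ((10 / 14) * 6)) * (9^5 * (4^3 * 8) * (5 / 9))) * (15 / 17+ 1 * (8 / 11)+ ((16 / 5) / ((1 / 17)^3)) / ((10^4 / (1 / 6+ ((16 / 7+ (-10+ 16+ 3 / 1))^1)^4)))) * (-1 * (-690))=398161196272230515601408 / 78572725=5067422521902231.54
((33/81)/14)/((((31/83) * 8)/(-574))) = -37433/6696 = -5.59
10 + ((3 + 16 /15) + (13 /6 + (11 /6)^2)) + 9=5147 /180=28.59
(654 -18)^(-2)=1 / 404496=0.00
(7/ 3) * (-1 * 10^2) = -700/ 3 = -233.33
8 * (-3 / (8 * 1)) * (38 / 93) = -38 / 31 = -1.23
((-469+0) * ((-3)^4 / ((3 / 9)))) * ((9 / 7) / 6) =-48843 / 2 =-24421.50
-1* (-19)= 19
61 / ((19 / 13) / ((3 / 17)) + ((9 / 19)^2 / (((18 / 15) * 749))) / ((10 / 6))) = 1286510862 / 174674453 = 7.37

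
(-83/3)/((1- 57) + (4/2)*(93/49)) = 4067/7674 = 0.53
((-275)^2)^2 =5719140625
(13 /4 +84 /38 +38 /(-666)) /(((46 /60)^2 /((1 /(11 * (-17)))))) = -3418775 /69542869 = -0.05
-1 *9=-9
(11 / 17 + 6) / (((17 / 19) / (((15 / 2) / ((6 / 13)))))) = 139555 / 1156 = 120.72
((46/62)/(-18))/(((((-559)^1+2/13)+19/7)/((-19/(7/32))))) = -5681/882477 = -0.01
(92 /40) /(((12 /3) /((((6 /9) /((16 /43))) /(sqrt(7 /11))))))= 989 * sqrt(77) /6720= 1.29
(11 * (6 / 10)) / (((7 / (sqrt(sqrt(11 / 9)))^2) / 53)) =583 * sqrt(11) / 35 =55.25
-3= -3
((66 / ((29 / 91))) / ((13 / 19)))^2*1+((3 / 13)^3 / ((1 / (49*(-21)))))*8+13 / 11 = 1860114569965 / 20324447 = 91521.04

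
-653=-653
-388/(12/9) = -291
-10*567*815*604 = -2791114200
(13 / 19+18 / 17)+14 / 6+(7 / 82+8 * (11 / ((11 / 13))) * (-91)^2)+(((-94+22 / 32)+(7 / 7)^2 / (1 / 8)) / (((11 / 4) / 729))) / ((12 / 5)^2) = 23978060558675 / 27969216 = 857301.85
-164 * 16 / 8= -328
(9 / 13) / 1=9 / 13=0.69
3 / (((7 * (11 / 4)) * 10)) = 6 / 385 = 0.02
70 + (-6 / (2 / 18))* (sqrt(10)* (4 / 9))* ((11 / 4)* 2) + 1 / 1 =71 -132* sqrt(10) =-346.42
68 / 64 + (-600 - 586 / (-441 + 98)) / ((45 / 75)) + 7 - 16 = -16547803 / 16464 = -1005.09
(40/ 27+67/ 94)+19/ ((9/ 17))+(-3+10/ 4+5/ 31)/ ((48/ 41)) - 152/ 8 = 23658565/ 1258848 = 18.79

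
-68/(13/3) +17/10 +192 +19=25611/130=197.01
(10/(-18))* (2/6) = -5/27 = -0.19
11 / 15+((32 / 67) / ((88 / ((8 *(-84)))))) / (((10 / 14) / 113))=-6370517 / 11055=-576.26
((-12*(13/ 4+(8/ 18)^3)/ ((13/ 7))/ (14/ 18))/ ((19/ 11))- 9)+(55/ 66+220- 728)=-7098757/ 13338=-532.22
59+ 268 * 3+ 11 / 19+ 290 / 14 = 117611 / 133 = 884.29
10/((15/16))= 10.67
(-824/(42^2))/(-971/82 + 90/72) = 33784/766017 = 0.04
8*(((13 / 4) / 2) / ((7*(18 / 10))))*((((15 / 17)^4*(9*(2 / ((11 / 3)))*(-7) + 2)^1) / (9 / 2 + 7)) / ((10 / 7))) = -1.23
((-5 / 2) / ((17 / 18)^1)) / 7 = -0.38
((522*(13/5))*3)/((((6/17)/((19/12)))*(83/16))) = 1461252/415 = 3521.09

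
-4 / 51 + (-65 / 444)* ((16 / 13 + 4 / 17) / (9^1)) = -193 / 1887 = -0.10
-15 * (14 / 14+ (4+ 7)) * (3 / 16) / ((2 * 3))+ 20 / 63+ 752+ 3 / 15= 1882169 / 2520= 746.89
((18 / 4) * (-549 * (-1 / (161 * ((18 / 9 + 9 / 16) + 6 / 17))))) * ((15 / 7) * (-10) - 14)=-2731968 / 14651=-186.47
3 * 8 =24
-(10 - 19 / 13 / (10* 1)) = -1281 / 130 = -9.85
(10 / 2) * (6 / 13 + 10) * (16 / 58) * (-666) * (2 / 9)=-805120 / 377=-2135.60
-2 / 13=-0.15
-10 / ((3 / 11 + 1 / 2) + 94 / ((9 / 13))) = -1980 / 27037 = -0.07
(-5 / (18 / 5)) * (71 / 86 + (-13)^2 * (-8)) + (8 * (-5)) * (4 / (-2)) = 3028865 / 1548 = 1956.63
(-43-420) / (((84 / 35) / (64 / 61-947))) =133582445 / 732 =182489.68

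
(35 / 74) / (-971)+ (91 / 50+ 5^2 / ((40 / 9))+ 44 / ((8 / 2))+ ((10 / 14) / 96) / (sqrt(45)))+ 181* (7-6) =199.45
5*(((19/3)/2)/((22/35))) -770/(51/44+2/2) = -831257/2508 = -331.44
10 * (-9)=-90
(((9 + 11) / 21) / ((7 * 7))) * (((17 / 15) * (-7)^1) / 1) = -68 / 441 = -0.15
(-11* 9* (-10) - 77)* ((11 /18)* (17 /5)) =170731 /90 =1897.01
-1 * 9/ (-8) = 9/ 8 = 1.12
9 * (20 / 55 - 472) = -46692 / 11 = -4244.73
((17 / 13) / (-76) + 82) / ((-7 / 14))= -80999 / 494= -163.97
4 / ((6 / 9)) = 6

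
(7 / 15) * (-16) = -112 / 15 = -7.47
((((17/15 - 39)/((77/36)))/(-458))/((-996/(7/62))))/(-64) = 71/1037021920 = 0.00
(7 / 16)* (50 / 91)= 25 / 104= 0.24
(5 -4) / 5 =1 / 5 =0.20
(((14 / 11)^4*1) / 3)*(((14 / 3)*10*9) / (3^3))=5378240 / 395307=13.61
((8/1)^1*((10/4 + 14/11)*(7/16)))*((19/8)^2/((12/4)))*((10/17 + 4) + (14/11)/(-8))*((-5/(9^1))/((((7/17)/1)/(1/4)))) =-37.09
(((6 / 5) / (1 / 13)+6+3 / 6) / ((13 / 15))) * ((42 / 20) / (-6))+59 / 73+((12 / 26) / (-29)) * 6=-9040397 / 1100840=-8.21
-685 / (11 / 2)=-1370 / 11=-124.55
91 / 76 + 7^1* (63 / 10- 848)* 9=-20149843 / 380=-53025.90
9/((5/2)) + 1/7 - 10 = -219/35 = -6.26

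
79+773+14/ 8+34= 3551/ 4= 887.75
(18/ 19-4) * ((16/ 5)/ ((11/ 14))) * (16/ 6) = -33.15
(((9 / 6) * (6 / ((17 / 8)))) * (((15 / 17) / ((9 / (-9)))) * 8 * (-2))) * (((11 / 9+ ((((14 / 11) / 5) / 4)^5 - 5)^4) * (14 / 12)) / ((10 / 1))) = 2654131068487813643389444814867276685031556063 / 607577339173468258309653125000000000000000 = 4368.38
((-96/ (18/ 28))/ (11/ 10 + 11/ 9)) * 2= -26880/ 209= -128.61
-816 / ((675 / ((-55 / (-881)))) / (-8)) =23936 / 39645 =0.60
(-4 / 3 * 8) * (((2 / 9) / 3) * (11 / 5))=-704 / 405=-1.74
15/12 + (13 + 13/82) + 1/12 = 3565/246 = 14.49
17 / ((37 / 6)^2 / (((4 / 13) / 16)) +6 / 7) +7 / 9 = 882070 / 1121697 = 0.79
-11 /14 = -0.79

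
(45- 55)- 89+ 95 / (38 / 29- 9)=-111.35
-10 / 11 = -0.91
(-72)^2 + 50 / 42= 108889 / 21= 5185.19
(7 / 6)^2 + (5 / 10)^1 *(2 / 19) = 967 / 684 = 1.41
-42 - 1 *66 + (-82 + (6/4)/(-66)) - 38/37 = -311029/1628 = -191.05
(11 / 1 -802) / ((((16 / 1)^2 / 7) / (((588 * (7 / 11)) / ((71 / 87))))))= -495688851 / 49984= -9916.95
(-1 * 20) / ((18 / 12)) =-40 / 3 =-13.33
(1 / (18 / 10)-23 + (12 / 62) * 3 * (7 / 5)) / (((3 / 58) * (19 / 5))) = -1750208 / 15903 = -110.06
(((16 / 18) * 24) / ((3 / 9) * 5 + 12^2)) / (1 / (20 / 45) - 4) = -0.08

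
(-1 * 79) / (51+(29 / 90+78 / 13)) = -7110 / 5159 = -1.38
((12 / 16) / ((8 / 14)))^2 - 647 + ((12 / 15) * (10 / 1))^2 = -148807 / 256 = -581.28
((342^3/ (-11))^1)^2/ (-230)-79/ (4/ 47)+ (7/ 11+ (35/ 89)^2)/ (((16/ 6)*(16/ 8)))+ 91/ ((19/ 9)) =-963274910081964317749/ 16753548680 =-57496768504.45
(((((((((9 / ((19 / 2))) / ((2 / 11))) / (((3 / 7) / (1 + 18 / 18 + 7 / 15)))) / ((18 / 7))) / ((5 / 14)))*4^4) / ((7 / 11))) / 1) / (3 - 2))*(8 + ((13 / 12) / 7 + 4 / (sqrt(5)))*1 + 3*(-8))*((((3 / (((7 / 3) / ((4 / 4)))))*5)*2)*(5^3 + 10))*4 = -27458551296 / 19 + 6931685376*sqrt(5) / 95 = -1282031966.11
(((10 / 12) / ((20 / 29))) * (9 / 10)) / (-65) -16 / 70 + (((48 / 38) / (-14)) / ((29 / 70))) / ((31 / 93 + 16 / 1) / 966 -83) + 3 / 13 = -0.01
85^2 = 7225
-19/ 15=-1.27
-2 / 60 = -1 / 30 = -0.03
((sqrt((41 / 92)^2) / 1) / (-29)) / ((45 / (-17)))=697 / 120060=0.01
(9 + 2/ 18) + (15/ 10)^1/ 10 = 1667/ 180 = 9.26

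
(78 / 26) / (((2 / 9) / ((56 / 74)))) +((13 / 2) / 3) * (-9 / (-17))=14295 / 1258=11.36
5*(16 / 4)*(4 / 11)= 80 / 11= 7.27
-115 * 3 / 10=-69 / 2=-34.50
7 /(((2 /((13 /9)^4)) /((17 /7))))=485537 /13122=37.00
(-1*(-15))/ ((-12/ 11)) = -55/ 4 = -13.75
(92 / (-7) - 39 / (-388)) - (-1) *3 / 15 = -174399 / 13580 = -12.84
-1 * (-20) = 20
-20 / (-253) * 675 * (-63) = -850500 / 253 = -3361.66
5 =5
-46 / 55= -0.84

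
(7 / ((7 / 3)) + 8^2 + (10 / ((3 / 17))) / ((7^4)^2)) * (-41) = -47507732011 / 17294403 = -2747.00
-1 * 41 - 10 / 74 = -1522 / 37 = -41.14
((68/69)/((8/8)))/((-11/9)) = -204/253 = -0.81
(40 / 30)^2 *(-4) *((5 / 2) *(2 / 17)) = -2.09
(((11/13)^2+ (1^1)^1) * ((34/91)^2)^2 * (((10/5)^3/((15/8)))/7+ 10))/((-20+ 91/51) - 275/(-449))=-82382340834632/4087604000369981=-0.02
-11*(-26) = 286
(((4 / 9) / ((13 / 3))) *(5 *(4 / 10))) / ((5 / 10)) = 16 / 39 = 0.41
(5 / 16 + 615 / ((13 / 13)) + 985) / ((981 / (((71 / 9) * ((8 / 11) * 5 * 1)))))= 1009975 / 21582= 46.80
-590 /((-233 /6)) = 3540 /233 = 15.19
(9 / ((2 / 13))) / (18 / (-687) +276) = 2977 / 14044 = 0.21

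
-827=-827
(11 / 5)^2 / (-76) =-121 / 1900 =-0.06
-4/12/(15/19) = -19/45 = -0.42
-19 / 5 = -3.80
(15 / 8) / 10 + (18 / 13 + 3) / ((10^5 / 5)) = 48807 / 260000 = 0.19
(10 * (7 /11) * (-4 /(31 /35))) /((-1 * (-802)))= -4900 /136741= -0.04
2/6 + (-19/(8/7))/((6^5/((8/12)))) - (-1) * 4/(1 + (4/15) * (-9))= -1649443/653184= -2.53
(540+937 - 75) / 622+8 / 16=1713 / 622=2.75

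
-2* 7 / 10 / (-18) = 7 / 90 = 0.08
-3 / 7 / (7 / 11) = -33 / 49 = -0.67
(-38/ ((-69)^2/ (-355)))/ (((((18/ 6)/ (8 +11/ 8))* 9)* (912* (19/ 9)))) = 8875/ 17368128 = 0.00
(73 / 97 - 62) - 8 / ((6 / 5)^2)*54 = -35041 / 97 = -361.25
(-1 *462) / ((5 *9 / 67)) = -687.87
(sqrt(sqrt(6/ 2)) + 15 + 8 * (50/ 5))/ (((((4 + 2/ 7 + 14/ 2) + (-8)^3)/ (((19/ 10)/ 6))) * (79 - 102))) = 0.00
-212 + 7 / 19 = -4021 / 19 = -211.63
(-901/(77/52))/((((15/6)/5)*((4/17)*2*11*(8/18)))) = -1792089/3388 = -528.95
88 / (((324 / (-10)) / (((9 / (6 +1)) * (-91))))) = 2860 / 9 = 317.78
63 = 63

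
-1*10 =-10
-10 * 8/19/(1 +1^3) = -40/19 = -2.11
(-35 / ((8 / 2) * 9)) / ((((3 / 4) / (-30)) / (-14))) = -4900 / 9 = -544.44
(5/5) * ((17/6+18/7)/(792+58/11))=2497/368340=0.01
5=5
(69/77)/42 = 23/1078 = 0.02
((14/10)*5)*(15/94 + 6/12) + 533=25268/47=537.62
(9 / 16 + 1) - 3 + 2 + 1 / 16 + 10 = 10.62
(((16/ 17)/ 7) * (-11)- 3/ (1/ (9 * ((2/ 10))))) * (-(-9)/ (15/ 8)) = -98232/ 2975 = -33.02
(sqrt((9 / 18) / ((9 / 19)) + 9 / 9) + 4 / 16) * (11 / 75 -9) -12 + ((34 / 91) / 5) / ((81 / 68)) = -2607602 / 184275 -332 * sqrt(74) / 225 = -26.84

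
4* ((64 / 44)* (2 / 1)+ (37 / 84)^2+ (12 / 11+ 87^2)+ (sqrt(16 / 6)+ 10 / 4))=8* sqrt(6) / 3+ 53454097 / 1764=30309.31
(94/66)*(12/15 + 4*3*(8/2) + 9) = 13583/165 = 82.32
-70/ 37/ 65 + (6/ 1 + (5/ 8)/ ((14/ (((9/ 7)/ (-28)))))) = 63024499/ 10558912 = 5.97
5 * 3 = 15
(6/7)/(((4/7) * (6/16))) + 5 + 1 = 10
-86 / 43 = -2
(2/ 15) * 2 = 4/ 15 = 0.27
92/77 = 1.19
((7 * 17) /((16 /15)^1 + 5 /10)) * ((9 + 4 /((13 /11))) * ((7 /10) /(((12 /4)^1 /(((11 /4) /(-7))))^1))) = -210749 /2444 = -86.23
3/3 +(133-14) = 120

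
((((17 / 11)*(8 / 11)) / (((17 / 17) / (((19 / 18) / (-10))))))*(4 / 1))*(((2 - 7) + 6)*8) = -20672 / 5445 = -3.80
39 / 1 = 39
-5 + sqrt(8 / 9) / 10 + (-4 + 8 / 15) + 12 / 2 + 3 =sqrt(2) / 15 + 8 / 15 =0.63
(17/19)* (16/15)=272/285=0.95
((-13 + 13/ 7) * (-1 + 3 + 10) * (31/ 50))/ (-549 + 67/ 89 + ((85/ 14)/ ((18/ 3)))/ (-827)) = 12813987888/ 84740728925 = 0.15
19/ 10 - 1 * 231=-2291/ 10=-229.10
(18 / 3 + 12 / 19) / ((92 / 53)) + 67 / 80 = 162839 / 34960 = 4.66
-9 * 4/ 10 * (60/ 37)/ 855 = -24/ 3515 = -0.01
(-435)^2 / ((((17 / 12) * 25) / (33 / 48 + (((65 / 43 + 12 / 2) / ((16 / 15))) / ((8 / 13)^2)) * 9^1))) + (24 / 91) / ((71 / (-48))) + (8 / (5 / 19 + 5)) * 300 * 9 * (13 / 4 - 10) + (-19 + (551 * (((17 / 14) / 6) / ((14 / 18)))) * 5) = 7370524466424557 / 8463599872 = 870849.82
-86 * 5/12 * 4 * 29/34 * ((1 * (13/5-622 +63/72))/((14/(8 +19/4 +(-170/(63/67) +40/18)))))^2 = -6561543780.59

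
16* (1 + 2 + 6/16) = 54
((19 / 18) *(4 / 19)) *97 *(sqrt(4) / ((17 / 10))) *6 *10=77600 / 51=1521.57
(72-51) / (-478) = -21 / 478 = -0.04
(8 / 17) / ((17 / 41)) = 328 / 289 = 1.13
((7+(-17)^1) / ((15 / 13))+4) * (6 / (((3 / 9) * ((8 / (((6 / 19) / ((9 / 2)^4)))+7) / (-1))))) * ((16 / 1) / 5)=5376 / 207905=0.03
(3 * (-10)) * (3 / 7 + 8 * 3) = -5130 / 7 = -732.86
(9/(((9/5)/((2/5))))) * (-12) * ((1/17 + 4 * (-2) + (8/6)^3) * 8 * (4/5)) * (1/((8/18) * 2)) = 962.64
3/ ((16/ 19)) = 57/ 16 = 3.56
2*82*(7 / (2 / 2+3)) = 287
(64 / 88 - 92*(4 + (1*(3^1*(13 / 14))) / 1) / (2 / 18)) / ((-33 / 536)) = 231859664 / 2541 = 91247.41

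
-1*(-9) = 9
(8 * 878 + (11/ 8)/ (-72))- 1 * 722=6301.98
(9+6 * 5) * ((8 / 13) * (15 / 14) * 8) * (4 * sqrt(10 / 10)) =5760 / 7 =822.86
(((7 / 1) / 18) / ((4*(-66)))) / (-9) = 7 / 42768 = 0.00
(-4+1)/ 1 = -3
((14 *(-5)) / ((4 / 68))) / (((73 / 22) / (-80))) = 2094400 / 73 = 28690.41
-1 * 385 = -385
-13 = -13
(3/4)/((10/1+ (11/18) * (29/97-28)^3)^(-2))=45469737802439265963649/359843906129328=126359616.01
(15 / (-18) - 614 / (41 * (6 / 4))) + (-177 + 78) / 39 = -14237 / 1066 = -13.36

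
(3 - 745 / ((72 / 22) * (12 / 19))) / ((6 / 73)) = -11271857 / 2592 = -4348.71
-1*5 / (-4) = 5 / 4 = 1.25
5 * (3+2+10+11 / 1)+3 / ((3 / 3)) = 133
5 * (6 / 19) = 30 / 19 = 1.58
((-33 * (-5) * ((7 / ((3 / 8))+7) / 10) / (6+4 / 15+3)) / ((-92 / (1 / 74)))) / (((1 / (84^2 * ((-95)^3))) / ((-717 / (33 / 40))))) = -4174930804275000 / 118289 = -35294328333.78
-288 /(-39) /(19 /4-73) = -128 /1183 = -0.11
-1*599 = -599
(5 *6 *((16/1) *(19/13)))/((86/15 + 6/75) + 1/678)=154584000/1281293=120.65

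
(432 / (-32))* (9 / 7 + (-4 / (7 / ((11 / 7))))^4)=-301319541 / 11529602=-26.13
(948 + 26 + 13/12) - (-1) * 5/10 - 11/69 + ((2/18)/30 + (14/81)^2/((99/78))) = 97151013569/99595980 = 975.45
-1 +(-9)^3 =-730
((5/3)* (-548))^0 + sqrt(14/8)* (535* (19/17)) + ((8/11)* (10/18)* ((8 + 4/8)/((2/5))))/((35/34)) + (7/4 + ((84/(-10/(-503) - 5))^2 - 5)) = 561622552907/1932707700 + 10165* sqrt(7)/34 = 1081.59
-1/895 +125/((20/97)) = 2170371/3580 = 606.25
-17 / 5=-3.40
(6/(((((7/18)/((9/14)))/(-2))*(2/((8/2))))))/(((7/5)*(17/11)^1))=-106920/5831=-18.34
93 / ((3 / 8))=248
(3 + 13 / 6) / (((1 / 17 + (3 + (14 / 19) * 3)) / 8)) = 20026 / 2553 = 7.84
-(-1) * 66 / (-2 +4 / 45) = -1485 / 43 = -34.53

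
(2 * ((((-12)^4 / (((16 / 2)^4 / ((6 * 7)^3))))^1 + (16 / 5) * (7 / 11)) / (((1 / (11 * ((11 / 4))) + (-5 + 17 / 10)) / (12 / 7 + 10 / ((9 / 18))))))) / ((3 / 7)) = -137966681776 / 11859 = -11633922.07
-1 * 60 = -60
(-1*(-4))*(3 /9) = 4 /3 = 1.33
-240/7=-34.29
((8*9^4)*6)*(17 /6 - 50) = -14854104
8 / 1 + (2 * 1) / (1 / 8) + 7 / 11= 24.64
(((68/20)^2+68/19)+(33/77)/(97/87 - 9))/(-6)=-11469069/4561900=-2.51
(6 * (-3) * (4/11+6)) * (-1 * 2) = 2520/11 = 229.09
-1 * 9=-9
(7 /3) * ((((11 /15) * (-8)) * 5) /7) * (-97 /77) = 776 /63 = 12.32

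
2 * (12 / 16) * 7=21 / 2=10.50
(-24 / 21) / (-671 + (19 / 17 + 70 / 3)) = 204 / 115409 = 0.00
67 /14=4.79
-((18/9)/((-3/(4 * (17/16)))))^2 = -289/36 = -8.03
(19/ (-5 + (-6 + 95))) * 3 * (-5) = -95/ 28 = -3.39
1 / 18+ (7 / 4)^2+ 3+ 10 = 2321 / 144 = 16.12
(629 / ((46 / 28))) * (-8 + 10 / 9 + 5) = -149702 / 207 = -723.20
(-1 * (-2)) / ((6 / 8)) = 8 / 3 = 2.67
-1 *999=-999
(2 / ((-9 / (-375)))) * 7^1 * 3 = 1750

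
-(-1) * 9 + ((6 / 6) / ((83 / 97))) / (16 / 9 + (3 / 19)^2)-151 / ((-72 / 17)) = 45.30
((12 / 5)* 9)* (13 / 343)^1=1404 / 1715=0.82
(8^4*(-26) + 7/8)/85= -851961/680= -1252.88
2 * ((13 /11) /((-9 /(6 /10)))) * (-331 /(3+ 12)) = 8606 /2475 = 3.48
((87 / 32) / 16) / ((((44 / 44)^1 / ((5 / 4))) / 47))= 20445 / 2048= 9.98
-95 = -95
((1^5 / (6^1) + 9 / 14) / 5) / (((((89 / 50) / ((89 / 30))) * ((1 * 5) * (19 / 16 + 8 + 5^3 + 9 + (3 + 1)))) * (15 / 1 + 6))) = 272 / 15578325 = 0.00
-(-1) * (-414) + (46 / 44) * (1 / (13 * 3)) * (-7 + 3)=-177652 / 429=-414.11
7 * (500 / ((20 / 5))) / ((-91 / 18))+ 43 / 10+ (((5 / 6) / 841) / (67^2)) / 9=-1118241967009 / 6625561995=-168.78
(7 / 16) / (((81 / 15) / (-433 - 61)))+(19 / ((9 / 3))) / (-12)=-8759 / 216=-40.55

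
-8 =-8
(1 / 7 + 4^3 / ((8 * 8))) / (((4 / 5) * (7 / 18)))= 180 / 49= 3.67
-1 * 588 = -588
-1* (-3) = 3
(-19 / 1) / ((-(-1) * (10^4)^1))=-19 / 10000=-0.00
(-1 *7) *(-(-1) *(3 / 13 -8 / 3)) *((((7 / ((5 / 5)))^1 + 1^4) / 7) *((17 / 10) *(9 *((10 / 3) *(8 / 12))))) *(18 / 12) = 12920 / 13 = 993.85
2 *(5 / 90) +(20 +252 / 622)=57425 / 2799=20.52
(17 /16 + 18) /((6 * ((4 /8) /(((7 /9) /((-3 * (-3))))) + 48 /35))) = 10675 /24048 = 0.44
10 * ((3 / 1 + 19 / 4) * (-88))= -6820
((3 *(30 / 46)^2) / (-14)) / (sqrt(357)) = -225 *sqrt(357) / 881314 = -0.00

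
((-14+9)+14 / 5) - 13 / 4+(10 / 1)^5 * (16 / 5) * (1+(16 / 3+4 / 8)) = 131199673 / 60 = 2186661.22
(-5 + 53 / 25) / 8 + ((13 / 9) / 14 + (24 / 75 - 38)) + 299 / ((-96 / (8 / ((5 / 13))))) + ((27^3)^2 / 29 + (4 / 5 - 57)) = 2440720045987 / 182700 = 13359168.29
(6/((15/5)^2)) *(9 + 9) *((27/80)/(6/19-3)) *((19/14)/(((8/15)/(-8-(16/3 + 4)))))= 126711/1904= 66.55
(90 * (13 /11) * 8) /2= 425.45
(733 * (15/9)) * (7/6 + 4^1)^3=109184015/648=168493.85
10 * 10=100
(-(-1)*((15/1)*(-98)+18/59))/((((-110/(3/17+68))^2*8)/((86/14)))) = -626072378637/1444219700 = -433.50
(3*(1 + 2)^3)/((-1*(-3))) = 27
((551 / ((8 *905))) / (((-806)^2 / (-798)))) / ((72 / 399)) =-9746639 / 18813458560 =-0.00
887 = 887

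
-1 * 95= -95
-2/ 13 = -0.15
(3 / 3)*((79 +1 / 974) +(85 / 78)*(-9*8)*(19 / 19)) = 0.54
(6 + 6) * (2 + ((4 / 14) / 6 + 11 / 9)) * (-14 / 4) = -412 / 3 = -137.33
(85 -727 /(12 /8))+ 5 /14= -16771 /42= -399.31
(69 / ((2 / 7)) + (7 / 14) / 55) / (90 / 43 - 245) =-571169 / 574475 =-0.99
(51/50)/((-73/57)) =-0.80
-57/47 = -1.21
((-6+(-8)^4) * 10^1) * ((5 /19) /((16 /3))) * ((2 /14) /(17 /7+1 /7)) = 51125 /456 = 112.12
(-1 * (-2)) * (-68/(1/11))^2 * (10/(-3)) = -11190080/3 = -3730026.67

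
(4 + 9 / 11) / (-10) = -53 / 110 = -0.48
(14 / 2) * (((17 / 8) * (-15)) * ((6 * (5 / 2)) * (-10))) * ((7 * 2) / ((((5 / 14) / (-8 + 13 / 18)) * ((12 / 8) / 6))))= -38193050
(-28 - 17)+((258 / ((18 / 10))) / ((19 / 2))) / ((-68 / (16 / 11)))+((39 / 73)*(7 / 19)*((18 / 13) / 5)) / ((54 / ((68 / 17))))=-176313967 / 3890535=-45.32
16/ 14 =8/ 7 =1.14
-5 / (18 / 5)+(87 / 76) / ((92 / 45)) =-52165 / 62928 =-0.83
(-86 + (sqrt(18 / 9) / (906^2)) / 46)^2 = 7396.00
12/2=6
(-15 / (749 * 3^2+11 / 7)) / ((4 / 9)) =-945 / 188792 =-0.01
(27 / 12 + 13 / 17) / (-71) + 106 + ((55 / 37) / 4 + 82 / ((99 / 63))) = 77868360 / 491249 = 158.51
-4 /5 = -0.80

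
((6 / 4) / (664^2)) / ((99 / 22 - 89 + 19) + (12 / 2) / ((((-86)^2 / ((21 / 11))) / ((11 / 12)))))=-5547 / 106791073520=-0.00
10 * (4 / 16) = 5 / 2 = 2.50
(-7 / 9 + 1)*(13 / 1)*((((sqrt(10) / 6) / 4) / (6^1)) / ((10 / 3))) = 0.02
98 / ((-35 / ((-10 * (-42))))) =-1176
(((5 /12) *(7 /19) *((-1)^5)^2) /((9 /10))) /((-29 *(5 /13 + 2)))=-2275 /922374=-0.00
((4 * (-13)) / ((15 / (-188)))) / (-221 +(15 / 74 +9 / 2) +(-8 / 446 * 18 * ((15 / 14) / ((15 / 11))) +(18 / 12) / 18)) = -2258529728 / 750151315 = -3.01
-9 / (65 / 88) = -792 / 65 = -12.18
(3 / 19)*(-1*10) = -30 / 19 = -1.58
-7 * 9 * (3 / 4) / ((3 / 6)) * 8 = -756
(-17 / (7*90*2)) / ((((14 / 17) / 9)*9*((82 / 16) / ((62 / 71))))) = -17918 / 6418755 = -0.00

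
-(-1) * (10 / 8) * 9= 45 / 4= 11.25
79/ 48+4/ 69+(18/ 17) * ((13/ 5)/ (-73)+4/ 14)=31466481/ 15984080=1.97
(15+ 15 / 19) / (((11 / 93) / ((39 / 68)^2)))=10608975 / 241604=43.91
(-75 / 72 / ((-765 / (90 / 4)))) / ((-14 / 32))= -25 / 357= -0.07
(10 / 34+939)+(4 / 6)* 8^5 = 1162016 / 51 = 22784.63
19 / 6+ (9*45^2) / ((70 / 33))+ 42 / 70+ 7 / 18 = 8595.94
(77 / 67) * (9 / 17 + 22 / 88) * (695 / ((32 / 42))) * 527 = 1846428045 / 4288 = 430603.56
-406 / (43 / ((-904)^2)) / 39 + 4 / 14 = -2322524518 / 11739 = -197846.88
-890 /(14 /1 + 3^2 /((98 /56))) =-3115 /67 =-46.49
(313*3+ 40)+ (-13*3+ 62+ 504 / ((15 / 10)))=1338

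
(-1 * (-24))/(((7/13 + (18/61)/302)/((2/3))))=957944/32297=29.66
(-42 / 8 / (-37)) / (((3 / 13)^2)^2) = 199927 / 3996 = 50.03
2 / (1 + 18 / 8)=8 / 13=0.62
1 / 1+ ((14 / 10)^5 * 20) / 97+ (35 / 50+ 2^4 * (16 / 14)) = 17904067 / 848750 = 21.09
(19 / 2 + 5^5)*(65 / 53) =407485 / 106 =3844.20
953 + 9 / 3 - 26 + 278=1208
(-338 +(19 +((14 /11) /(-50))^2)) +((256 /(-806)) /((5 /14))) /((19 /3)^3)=-66684638877702 /209040885625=-319.00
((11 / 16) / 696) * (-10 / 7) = -55 / 38976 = -0.00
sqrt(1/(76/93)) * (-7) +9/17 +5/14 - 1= -7 * sqrt(1767)/38 - 27/238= -7.86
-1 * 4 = -4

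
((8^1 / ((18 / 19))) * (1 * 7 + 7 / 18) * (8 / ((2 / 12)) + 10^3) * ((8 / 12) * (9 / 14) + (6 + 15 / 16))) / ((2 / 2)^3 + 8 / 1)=13005025 / 243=53518.62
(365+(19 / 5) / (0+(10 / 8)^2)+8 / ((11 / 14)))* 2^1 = 1038438 / 1375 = 755.23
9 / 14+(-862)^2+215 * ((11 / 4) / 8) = 166458555 / 224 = 743118.55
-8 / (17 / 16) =-128 / 17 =-7.53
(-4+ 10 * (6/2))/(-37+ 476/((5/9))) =130/4099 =0.03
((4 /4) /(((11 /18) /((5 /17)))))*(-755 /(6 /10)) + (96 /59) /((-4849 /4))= -32399877558 /53499017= -605.62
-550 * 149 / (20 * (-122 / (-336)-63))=688380 / 10523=65.42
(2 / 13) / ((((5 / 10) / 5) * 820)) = 1 / 533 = 0.00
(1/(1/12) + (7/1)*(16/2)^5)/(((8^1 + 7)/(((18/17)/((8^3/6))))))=516123/2720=189.75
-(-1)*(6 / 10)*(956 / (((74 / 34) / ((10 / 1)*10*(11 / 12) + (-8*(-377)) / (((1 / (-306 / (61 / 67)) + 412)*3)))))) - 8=2980272565748 / 120203935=24793.47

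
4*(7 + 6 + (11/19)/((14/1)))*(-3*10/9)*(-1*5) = 346900/399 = 869.42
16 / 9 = 1.78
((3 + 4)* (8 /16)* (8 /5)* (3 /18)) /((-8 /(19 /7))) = -0.32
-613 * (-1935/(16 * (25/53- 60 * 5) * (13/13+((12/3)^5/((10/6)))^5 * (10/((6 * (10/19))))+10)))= -1571655375/1760484115936960959376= -0.00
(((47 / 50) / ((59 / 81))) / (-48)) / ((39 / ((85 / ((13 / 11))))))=-79101 / 1595360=-0.05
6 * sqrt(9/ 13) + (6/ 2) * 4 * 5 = 18 * sqrt(13)/ 13 + 60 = 64.99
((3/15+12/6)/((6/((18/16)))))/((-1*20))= -33/1600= -0.02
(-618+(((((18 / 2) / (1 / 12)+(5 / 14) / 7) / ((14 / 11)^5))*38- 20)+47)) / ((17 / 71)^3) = 46516.07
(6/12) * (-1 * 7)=-3.50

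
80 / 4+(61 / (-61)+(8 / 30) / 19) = 5419 / 285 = 19.01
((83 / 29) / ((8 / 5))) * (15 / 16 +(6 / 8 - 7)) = -35275 / 3712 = -9.50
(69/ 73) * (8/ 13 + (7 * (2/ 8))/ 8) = 23943/ 30368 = 0.79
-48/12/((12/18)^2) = -9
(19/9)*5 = 95/9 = 10.56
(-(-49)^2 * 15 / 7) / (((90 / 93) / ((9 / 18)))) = -10633 / 4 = -2658.25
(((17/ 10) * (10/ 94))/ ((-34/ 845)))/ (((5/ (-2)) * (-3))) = -169/ 282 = -0.60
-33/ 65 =-0.51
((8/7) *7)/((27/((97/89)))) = 776/2403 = 0.32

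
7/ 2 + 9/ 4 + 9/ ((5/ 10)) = 23.75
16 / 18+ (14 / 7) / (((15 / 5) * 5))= 46 / 45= 1.02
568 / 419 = 1.36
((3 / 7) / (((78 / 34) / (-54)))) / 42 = -153 / 637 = -0.24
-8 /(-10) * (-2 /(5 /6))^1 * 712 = -34176 /25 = -1367.04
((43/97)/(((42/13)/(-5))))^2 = 7812025/16597476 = 0.47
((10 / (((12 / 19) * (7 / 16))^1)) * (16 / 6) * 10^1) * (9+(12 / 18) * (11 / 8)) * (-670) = -173128000 / 27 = -6412148.15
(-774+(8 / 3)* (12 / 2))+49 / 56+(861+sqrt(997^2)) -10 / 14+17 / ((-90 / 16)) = 2764789 / 2520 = 1097.14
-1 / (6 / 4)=-2 / 3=-0.67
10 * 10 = 100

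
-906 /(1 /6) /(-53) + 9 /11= 60273 /583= 103.38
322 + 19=341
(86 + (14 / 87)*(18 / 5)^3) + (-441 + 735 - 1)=1401091 / 3625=386.51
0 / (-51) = 0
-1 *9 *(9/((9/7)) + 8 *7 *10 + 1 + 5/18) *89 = -910381/2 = -455190.50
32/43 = 0.74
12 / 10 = 1.20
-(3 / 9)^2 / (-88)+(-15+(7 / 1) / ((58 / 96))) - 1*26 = -675547 / 22968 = -29.41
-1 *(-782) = 782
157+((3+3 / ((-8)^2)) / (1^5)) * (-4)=2317 / 16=144.81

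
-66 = -66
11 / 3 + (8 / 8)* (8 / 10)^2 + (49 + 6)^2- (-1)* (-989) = 153023 / 75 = 2040.31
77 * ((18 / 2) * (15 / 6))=3465 / 2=1732.50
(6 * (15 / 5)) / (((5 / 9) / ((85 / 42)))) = 459 / 7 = 65.57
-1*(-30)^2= -900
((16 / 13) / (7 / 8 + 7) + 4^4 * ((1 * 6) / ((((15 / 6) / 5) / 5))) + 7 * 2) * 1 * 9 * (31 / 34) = 195167227 / 1547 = 126158.52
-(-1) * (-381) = -381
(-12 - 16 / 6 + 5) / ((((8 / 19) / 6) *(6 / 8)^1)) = -551 / 3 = -183.67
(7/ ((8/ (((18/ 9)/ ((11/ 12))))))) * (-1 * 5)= -105/ 11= -9.55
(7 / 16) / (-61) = -0.01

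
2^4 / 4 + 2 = 6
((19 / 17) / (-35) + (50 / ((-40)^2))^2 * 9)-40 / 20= -1232661 / 609280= -2.02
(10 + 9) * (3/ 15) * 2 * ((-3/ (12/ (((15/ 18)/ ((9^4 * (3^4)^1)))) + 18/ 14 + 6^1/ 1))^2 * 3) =27930/ 7971306415601929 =0.00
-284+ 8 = -276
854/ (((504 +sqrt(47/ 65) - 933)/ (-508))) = 216916 * sqrt(3055)/ 5981309 +6048702660/ 5981309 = 1013.27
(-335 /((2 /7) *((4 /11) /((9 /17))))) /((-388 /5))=1160775 /52768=22.00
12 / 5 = 2.40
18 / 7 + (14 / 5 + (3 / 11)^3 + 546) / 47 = 31196923 / 2189495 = 14.25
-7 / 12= -0.58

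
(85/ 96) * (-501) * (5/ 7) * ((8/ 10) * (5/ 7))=-70975/ 392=-181.06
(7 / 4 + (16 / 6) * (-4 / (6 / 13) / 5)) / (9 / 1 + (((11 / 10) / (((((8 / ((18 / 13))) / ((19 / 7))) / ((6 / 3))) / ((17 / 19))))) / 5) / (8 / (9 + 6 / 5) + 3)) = -965965 / 3043251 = -0.32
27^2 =729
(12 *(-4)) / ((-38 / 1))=24 / 19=1.26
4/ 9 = 0.44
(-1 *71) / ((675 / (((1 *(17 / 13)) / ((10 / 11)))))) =-13277 / 87750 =-0.15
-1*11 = -11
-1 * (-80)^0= -1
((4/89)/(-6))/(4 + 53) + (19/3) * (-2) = -192776/15219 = -12.67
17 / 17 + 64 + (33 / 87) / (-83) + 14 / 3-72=-16882 / 7221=-2.34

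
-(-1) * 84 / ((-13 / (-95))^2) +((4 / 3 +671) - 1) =5157.13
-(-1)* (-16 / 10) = -8 / 5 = -1.60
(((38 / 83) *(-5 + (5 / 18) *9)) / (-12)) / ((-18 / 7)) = -665 / 17928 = -0.04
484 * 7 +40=3428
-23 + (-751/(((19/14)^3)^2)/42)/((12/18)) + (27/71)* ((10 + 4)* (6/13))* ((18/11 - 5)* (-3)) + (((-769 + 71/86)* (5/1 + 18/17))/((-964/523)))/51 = 538040771009252340985/11444302265158914008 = 47.01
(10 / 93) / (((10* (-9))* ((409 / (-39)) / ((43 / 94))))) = 559 / 10726434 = 0.00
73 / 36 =2.03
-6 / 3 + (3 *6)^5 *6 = 11337406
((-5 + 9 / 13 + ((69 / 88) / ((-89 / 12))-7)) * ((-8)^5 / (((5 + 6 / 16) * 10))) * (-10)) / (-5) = 38078644224 / 2736305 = 13916.08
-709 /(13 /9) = -6381 /13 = -490.85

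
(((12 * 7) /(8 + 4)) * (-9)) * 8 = -504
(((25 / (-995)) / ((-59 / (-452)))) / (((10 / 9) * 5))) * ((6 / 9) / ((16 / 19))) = -6441 / 234820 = -0.03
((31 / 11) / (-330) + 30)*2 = 59.98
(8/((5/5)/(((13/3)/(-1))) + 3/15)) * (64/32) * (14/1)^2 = -101920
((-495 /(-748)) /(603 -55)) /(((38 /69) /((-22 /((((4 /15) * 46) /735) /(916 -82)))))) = -6827176125 /2832064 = -2410.67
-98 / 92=-49 / 46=-1.07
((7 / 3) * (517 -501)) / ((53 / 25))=2800 / 159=17.61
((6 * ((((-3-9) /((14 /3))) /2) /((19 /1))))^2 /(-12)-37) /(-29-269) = 327368 /2635661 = 0.12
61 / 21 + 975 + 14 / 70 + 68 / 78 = 1336303 / 1365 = 978.98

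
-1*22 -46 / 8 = -111 / 4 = -27.75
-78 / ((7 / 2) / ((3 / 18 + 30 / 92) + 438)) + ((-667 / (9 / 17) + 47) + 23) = -15883957 / 1449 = -10962.01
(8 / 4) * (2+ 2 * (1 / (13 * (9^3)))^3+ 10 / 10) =5106976886002 / 851162814333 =6.00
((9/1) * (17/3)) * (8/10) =204/5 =40.80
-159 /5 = -31.80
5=5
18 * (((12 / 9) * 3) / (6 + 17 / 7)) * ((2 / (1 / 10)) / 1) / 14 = 720 / 59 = 12.20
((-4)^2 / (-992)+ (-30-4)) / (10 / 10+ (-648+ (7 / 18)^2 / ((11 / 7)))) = 3758238 / 71472515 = 0.05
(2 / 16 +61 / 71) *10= 2795 / 284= 9.84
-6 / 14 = -3 / 7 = -0.43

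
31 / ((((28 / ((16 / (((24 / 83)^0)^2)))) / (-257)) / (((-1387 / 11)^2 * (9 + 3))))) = -735680045904 / 847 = -868571482.77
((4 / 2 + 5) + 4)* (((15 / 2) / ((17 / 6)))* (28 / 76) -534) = -1893837 / 323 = -5863.27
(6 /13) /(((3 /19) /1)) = 38 /13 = 2.92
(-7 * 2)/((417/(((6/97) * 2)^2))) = -672/1307851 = -0.00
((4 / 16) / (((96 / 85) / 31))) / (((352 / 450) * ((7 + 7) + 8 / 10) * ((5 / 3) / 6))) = 1778625 / 833536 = 2.13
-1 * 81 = -81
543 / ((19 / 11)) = 5973 / 19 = 314.37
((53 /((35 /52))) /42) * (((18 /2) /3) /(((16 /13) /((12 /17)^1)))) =26871 /8330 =3.23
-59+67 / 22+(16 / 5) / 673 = -4141963 / 74030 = -55.95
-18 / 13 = -1.38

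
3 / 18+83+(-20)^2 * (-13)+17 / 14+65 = -106063 / 21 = -5050.62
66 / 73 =0.90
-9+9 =0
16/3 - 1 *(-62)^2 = -11516/3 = -3838.67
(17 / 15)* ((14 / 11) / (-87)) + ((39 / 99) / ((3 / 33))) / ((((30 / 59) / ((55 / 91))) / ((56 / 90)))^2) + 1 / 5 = 579040711 / 226737225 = 2.55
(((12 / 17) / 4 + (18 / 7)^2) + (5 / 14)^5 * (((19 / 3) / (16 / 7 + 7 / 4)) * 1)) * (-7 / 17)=-752491015 / 268832424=-2.80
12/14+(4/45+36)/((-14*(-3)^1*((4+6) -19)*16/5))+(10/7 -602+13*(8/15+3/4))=-4958932/8505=-583.06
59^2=3481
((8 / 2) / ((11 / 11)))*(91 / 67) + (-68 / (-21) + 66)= 105062 / 1407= 74.67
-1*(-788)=788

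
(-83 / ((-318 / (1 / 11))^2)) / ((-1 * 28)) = 83 / 342608112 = 0.00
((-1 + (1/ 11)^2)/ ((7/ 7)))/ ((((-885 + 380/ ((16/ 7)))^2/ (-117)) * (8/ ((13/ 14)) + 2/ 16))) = 519168/ 20202840625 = 0.00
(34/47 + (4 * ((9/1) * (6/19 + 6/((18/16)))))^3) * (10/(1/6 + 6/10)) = 813449325232200/7414579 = 109709442.06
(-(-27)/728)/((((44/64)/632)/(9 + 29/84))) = 318.62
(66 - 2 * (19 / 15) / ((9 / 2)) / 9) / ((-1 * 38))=-40057 / 23085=-1.74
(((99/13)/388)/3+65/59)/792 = 329807/235696032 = 0.00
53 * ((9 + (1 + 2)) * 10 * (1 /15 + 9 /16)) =8003 /2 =4001.50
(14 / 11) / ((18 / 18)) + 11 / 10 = 261 / 110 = 2.37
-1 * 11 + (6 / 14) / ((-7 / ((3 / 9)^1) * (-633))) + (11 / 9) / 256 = -261917119 / 23821056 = -11.00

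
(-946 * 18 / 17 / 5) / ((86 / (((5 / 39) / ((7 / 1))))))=-66 / 1547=-0.04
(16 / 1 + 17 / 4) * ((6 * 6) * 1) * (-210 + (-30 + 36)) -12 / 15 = -743584 / 5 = -148716.80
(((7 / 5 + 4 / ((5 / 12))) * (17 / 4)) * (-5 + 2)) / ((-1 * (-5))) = -561 / 20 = -28.05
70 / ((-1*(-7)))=10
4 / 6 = 2 / 3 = 0.67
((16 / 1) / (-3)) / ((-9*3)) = 0.20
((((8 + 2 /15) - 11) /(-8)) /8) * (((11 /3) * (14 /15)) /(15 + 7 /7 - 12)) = 3311 /86400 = 0.04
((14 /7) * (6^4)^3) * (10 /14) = 21767823360 /7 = 3109689051.43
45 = 45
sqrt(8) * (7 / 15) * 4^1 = 56 * sqrt(2) / 15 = 5.28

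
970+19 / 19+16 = 987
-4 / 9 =-0.44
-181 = -181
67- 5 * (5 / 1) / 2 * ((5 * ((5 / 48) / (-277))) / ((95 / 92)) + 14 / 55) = 88702649 / 1389432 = 63.84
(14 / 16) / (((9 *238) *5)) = 1 / 12240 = 0.00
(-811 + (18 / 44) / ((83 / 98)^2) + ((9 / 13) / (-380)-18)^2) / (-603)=899423587183661 / 1115116083853200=0.81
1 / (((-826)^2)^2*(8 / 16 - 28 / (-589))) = 589 / 150123924206760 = 0.00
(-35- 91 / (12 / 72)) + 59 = -522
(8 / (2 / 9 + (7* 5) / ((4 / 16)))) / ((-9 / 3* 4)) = -3 / 631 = -0.00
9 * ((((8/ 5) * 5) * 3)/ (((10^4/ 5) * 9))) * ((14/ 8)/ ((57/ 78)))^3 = 0.16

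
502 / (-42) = -251 / 21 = -11.95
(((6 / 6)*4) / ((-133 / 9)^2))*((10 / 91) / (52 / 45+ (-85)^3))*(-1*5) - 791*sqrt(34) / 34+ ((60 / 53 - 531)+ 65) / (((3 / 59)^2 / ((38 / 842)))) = -72489686762735251534414 / 8933335052105204559 - 791*sqrt(34) / 34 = -8250.17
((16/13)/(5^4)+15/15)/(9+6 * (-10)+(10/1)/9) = -73269/3648125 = -0.02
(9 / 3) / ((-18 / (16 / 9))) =-8 / 27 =-0.30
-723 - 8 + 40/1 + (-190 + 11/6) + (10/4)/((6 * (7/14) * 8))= -14065/16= -879.06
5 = 5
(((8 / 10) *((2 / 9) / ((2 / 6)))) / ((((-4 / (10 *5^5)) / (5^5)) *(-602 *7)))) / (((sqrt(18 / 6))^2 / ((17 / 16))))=166015625 / 151704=1094.34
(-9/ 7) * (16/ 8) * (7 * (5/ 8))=-11.25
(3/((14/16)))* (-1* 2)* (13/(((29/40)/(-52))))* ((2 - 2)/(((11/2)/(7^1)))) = 0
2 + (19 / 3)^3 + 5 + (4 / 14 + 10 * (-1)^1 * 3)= 43720 / 189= 231.32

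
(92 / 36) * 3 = 23 / 3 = 7.67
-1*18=-18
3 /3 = 1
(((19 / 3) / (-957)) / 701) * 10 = -190 / 2012571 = -0.00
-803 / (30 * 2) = -803 / 60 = -13.38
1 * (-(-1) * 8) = 8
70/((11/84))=5880/11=534.55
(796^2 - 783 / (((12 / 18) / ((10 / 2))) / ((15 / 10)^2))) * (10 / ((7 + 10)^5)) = 24816115 / 5679428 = 4.37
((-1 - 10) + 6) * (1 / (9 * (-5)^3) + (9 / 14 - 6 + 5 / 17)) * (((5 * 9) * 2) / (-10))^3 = -18457.97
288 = 288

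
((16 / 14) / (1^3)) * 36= 288 / 7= 41.14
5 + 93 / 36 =91 / 12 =7.58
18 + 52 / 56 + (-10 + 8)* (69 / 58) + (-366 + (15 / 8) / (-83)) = -47106209 / 134792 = -349.47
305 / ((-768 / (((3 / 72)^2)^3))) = -305 / 146767085568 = -0.00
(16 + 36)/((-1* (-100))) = 0.52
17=17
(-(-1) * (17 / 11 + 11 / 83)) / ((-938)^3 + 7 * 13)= -1532 / 753493039453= -0.00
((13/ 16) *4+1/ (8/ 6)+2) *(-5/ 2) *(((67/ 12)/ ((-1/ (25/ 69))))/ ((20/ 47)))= 78725/ 1104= 71.31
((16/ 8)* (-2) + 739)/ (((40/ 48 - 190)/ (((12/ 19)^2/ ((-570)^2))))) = -0.00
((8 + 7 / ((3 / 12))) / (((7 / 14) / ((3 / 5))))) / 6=36 / 5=7.20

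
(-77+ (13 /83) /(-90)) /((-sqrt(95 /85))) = 575203 * sqrt(323) /141930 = 72.84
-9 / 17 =-0.53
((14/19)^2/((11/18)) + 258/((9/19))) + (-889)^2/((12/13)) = 13608245925/15884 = 856726.64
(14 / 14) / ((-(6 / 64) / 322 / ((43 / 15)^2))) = -28225.33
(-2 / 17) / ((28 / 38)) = -19 / 119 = -0.16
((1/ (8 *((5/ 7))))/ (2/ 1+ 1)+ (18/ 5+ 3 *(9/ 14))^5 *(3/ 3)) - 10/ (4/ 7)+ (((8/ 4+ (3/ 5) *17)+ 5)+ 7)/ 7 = 25971593284621/ 5042100000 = 5150.95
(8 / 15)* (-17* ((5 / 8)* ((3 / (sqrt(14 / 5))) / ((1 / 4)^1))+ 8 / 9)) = -34* sqrt(70) / 7- 1088 / 135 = -48.70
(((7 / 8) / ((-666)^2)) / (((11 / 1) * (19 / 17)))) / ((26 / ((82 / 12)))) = 4879 / 115693598592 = 0.00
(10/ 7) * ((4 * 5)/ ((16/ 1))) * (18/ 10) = 45/ 14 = 3.21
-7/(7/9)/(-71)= 9/71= 0.13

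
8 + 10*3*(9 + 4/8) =293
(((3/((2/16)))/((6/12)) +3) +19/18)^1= 937/18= 52.06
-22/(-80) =11/40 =0.28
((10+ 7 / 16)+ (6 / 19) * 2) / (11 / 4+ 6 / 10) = 3.30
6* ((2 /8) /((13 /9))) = 27 /26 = 1.04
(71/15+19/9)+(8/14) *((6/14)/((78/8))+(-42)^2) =1014.87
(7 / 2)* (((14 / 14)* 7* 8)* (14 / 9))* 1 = 2744 / 9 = 304.89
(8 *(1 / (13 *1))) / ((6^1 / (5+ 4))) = 12 / 13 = 0.92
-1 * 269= -269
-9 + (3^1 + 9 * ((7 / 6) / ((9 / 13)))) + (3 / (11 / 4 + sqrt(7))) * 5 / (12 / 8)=1045 / 18-160 * sqrt(7) / 9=11.02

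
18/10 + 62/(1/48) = 14889/5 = 2977.80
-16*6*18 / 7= -1728 / 7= -246.86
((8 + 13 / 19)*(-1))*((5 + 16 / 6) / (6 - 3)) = -1265 / 57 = -22.19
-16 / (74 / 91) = -728 / 37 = -19.68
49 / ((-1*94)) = -49 / 94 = -0.52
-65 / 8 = -8.12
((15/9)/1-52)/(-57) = 151/171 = 0.88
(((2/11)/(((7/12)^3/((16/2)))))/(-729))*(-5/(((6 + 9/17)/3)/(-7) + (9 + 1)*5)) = 87040/86051889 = 0.00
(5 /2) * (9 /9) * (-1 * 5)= -12.50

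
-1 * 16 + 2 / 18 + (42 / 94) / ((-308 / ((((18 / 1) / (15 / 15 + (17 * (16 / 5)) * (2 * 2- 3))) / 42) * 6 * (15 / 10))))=-573412481 / 36088668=-15.89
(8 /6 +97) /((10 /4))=118 /3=39.33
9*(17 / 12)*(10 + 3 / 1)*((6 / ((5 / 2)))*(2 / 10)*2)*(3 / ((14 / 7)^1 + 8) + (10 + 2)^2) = 2870127 / 125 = 22961.02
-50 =-50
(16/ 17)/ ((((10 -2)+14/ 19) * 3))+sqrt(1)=4385/ 4233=1.04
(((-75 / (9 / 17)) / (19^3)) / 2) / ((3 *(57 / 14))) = -2975 / 3518667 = -0.00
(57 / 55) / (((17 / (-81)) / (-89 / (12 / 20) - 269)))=1926828 / 935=2060.78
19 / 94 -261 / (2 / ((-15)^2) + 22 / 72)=-22075223 / 26602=-829.83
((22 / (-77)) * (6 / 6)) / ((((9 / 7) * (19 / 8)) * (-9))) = 16 / 1539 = 0.01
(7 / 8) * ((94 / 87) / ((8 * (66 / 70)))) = 0.13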